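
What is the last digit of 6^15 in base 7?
Using Fermat: 6^{6} ≡ 1 (mod 7). 15 ≡ 3 (mod 6). So 6^{15} ≡ 6^{3} ≡ 6 (mod 7)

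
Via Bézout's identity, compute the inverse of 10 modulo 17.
Extended GCD: 10(-5) + 17(3) = 1. So 10^(-1) ≡ 12 ≡ 12 (mod 17). Verify: 10 × 12 = 120 ≡ 1 (mod 17)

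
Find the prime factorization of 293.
293

Divide by primes starting from smallest:
293 ÷ 293 = 1

293 = 293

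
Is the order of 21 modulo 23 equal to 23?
No, the actual order is 22, not 23.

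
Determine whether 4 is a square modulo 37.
By Euler's criterion: 4^{18} ≡ 1 (mod 37). Since this equals 1, 4 is a QR.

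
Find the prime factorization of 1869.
3 × 7 × 89

Divide by primes starting from smallest:
1869 ÷ 3 = 623
623 ÷ 7 = 89
89 ÷ 89 = 1

1869 = 3 × 7 × 89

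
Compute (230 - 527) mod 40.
23

(230 - 527) = -297
-297 mod 40 = 23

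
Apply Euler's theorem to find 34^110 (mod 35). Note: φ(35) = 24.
By Euler: 34^{24} ≡ 1 (mod 35) since gcd(34, 35) = 1. 110 = 4×24 + 14. So 34^{110} ≡ 34^{14} ≡ 1 (mod 35)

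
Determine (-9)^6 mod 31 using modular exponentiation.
(-9) ≡ 22 (mod 31). 6 = 4 + 2 (binary 110). Repeated squaring mod 31: 22^1 ≡ 22; 22^2 ≡ 22² = 484 ≡ 19; 22^4 ≡ 19² = 361 ≡ 20. Multiply: (-9)^6 ≡ 22^4 × 22^2 ≡ 20 × 19 (mod 31): 20 × 19 = 380 ≡ 8. So (-9)^6 ≡ 8 (mod 31).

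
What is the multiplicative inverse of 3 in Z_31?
21

Using Extended Euclidean Algorithm:
gcd(3, 31) = 1
Bezout coefficients: 3 × -10 + 31 × 1 = 1
So 3 × -10 ≡ 1 (mod 31)
The inverse is -10 mod 31 = 21
Verification: 3 × 21 = 63 = 2 × 31 + 1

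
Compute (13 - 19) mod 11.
5

(13 - 19) = -6
-6 mod 11 = 5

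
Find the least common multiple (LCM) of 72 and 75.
1800

First find GCD(72, 75) using the Euclidean algorithm:
72 = 0 × 75 + 72
75 = 1 × 72 + 3
72 = 24 × 3 + 0
GCD(72, 75) = 3

LCM formula: LCM(a, b) = (a × b) / GCD(a, b)
LCM(72, 75) = (72 × 75) / 3
LCM(72, 75) = 5400 / 3
LCM(72, 75) = 1800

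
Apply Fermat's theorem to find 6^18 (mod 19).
By Fermat's Little Theorem, 6^{18} ≡ 1 (mod 19) since 19 is prime and gcd(6, 19) = 1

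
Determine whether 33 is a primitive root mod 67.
p - 1 = 66 has prime divisors 2, 3, 11. Check 33^(66/q) mod 67 for each: 33^(66/2) = 33^33 ≡ 1, 33^(66/3) = 33^22 ≡ 29, 33^(66/11) = 33^6 ≡ 22 (mod 67). Since 33^33 ≡ 1 (mod 67), the order of 33 divides 33 (in fact the order is 33) ≠ 66, so it is not a primitive root.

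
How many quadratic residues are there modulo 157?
For prime 157, there are (p-1)/2 = (157-1)/2 = 78 quadratic residues (excluding 0).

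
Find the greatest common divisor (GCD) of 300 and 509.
1

Using the Euclidean algorithm:
300 = 0 × 509 + 300
509 = 1 × 300 + 209
300 = 1 × 209 + 91
209 = 2 × 91 + 27
91 = 3 × 27 + 10
27 = 2 × 10 + 7
10 = 1 × 7 + 3
7 = 2 × 3 + 1
3 = 3 × 1 + 0

GCD(300, 509) = 1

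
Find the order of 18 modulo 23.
Powers of 18 mod 23: 18^1≡18, 18^2≡2, 18^3≡13, 18^4≡4, 18^5≡3, 18^6≡8, 18^7≡6, 18^8≡16, 18^9≡12, 18^10≡9, 18^11≡1. Order = 11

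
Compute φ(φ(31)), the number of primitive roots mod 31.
Number of primitive roots mod 31 = φ(30) = 8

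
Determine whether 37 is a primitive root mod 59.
p - 1 = 58 has prime divisors 2, 29. Check 37^(58/q) mod 59 for each: 37^(58/2) = 37^29 ≡ 58, 37^(58/29) = 37^2 ≡ 12 (mod 59). None of these is 1, so 37 has order 58 = φ(59), so it is a primitive root mod 59.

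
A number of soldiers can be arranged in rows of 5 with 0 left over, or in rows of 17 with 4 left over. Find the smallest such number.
M = 5 × 17 = 85. M₁ = 17, y₁ ≡ 3 (mod 5). M₂ = 5, y₂ ≡ 7 (mod 17). t = 0×17×3 + 4×5×7 ≡ 55 (mod 85). The smallest positive such number is 55.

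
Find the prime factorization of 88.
2^3 × 11

Divide by primes starting from smallest:
88 ÷ 2 = 44
44 ÷ 2 = 22
22 ÷ 2 = 11
11 ÷ 11 = 1

88 = 2^3 × 11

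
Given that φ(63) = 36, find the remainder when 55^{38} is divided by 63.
By Euler: 55^{36} ≡ 1 (mod 63) since gcd(55, 63) = 1. 38 = 1×36 + 2. So 55^{38} ≡ 55^{2} ≡ 1 (mod 63)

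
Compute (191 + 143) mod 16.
14

(191 + 143) = 334
334 mod 16 = 14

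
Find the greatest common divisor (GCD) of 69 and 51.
3

Using the Euclidean algorithm:
69 = 1 × 51 + 18
51 = 2 × 18 + 15
18 = 1 × 15 + 3
15 = 5 × 3 + 0

GCD(69, 51) = 3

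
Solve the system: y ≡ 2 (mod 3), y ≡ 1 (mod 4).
M = 3 × 4 = 12. M₁ = 4, y₁ ≡ 1 (mod 3). M₂ = 3, y₂ ≡ 3 (mod 4). y = 2×4×1 + 1×3×3 ≡ 5 (mod 12)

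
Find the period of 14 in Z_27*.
Powers of 14 mod 27: 14^1≡14, 14^2≡7, 14^3≡17, 14^4≡22, 14^5≡11, 14^6≡19, 14^7≡23, 14^8≡25, 14^9≡26, 14^10≡13, 14^11≡20, 14^12≡10, 14^13≡5, 14^14≡16, 14^15≡8, 14^16≡4, 14^17≡2, 14^18≡1. Order = 18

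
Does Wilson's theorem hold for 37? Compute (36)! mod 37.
(36)! mod 37 = 36. Since this equals -1 (mod 37), Wilson confirms 37 is prime.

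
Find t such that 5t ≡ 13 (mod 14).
11

Since gcd(5, 14) = 1 divides 13, a solution exists.
Multiply both sides by the inverse of 5 mod 14:
  5^(-1) mod 14 = 3
  x ≡ 3 × 13 ≡ 39 ≡ 11 (mod 14)
Verification: 5 × 11 = 55 = 3 × 14 + 13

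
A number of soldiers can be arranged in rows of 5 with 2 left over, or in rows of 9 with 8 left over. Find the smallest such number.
M = 5 × 9 = 45. M₁ = 9, y₁ ≡ 4 (mod 5). M₂ = 5, y₂ ≡ 2 (mod 9). n = 2×9×4 + 8×5×2 ≡ 17 (mod 45). The smallest positive such number is 17.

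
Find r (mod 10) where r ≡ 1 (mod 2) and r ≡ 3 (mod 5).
M = 2 × 5 = 10. M₁ = 5, y₁ ≡ 1 (mod 2). M₂ = 2, y₂ ≡ 3 (mod 5). r = 1×5×1 + 3×2×3 ≡ 3 (mod 10)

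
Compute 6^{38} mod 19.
17

Using successive squaring:
Binary expansion of 38: 100110
Powers of 6 mod 19 (each is the square of the previous):
  6^1 ≡ 6 (mod 19)
  6^2 ≡ 6² = 36 ≡ 17 (mod 19)
  6^4 ≡ 17² = 289 ≡ 4 (mod 19)
  6^8 ≡ 4² = 16 ≡ 16 (mod 19)
  6^16 ≡ 16² = 256 ≡ 9 (mod 19)
  6^32 ≡ 9² = 81 ≡ 5 (mod 19)
38 = 32 + 4 + 2, so 6^38 = 6^32 × 6^4 × 6^2 ≡ 5 × 4 × 17 (mod 19)
Multiplying step by step:
  5 × 4 = 20 ≡ 1 (mod 19)
  1 × 17 = 17 ≡ 17 (mod 19)
Result: 6^38 ≡ 17 (mod 19)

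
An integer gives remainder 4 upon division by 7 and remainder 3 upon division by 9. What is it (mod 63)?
M = 7 × 9 = 63. M₁ = 9, y₁ ≡ 4 (mod 7). M₂ = 7, y₂ ≡ 4 (mod 9). t = 4×9×4 + 3×7×4 ≡ 39 (mod 63). The smallest positive such number is 39.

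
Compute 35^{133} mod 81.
8

Using successive squaring:
Binary expansion of 133: 10000101
Powers of 35 mod 81 (each is the square of the previous):
  35^1 ≡ 35 (mod 81)
  35^2 ≡ 35² = 1225 ≡ 10 (mod 81)
  35^4 ≡ 10² = 100 ≡ 19 (mod 81)
  35^8 ≡ 19² = 361 ≡ 37 (mod 81)
  35^16 ≡ 37² = 1369 ≡ 73 (mod 81)
  35^32 ≡ 73² = 5329 ≡ 64 (mod 81)
  35^64 ≡ 64² = 4096 ≡ 46 (mod 81)
  35^128 ≡ 46² = 2116 ≡ 10 (mod 81)
133 = 128 + 4 + 1, so 35^133 = 35^128 × 35^4 × 35^1 ≡ 10 × 19 × 35 (mod 81)
Multiplying step by step:
  10 × 19 = 190 ≡ 28 (mod 81)
  28 × 35 = 980 ≡ 8 (mod 81)
Result: 35^133 ≡ 8 (mod 81)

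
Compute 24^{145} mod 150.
24

Using successive squaring:
Binary expansion of 145: 10010001
Powers of 24 mod 150 (each is the square of the previous):
  24^1 ≡ 24 (mod 150)
  24^2 ≡ 24² = 576 ≡ 126 (mod 150)
  24^4 ≡ 126² = 15876 ≡ 126 (mod 150)
  24^8 ≡ 126² = 15876 ≡ 126 (mod 150)
  24^16 ≡ 126² = 15876 ≡ 126 (mod 150)
  24^32 ≡ 126² = 15876 ≡ 126 (mod 150)
  24^64 ≡ 126² = 15876 ≡ 126 (mod 150)
  24^128 ≡ 126² = 15876 ≡ 126 (mod 150)
145 = 128 + 16 + 1, so 24^145 = 24^128 × 24^16 × 24^1 ≡ 126 × 126 × 24 (mod 150)
Multiplying step by step:
  126 × 126 = 15876 ≡ 126 (mod 150)
  126 × 24 = 3024 ≡ 24 (mod 150)
Result: 24^145 ≡ 24 (mod 150)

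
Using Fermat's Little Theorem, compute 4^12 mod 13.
By Fermat's Little Theorem, 4^{12} ≡ 1 (mod 13) since 13 is prime and gcd(4, 13) = 1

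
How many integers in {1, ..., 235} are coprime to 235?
184

Prime factorization: 235 = 5 × 47
Using the formula φ(n) = n × Π(1 - 1/p) for each prime factor p:
φ(235) = 235 × (1 - 1/5) × (1 - 1/47)
φ(235) = 184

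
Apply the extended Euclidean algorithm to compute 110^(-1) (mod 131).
Extended GCD: 110(-25) + 131(21) = 1. So 110^(-1) ≡ 106 ≡ 106 (mod 131). Verify: 110 × 106 = 11660 ≡ 1 (mod 131)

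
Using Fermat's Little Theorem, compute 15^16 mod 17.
By Fermat's Little Theorem, 15^{16} ≡ 1 (mod 17) since 17 is prime and gcd(15, 17) = 1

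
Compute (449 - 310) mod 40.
19

(449 - 310) = 139
139 mod 40 = 19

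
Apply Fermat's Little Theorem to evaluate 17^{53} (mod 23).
7

By Fermat's Little Theorem, a^(p-1) ≡ 1 (mod p) for prime p and gcd(a, p) = 1
Here p = 23, so 17^22 ≡ 1 (mod 23)
We can reduce the exponent: 53 mod 22 = 9
So 17^53 ≡ 17^9 (mod 23)
Computing: 17^9 mod 23 = 7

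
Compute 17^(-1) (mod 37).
17^(-1) ≡ 24 (mod 37). Verification: 17 × 24 = 408 ≡ 1 (mod 37)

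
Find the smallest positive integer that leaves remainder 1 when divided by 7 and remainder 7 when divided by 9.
M = 7 × 9 = 63. M₁ = 9, y₁ ≡ 4 (mod 7). M₂ = 7, y₂ ≡ 4 (mod 9). m = 1×9×4 + 7×7×4 ≡ 43 (mod 63). The smallest positive such number is 43.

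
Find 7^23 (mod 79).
Using repeated squaring. 23 = 16 + 4 + 2 + 1 (binary 10111). Repeated squaring mod 79: 7^1 ≡ 7; 7^2 ≡ 7² = 49 ≡ 49; 7^4 ≡ 49² = 2401 ≡ 31; 7^8 ≡ 31² = 961 ≡ 13; 7^16 ≡ 13² = 169 ≡ 11. Multiply: 7^23 = 7^16 × 7^4 × 7^2 × 7^1 ≡ 11 × 31 × 49 × 7 (mod 79): 11 × 31 = 341 ≡ 25; 25 × 49 = 1225 ≡ 40; 40 × 7 = 280 ≡ 43. So 7^23 ≡ 43 (mod 79).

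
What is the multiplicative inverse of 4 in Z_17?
13

Using Extended Euclidean Algorithm:
gcd(4, 17) = 1
Bezout coefficients: 4 × -4 + 17 × 1 = 1
So 4 × -4 ≡ 1 (mod 17)
The inverse is -4 mod 17 = 13
Verification: 4 × 13 = 52 = 3 × 17 + 1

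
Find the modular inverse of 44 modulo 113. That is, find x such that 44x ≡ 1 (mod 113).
18

Using Extended Euclidean Algorithm:
gcd(44, 113) = 1
Bezout coefficients: 44 × 18 + 113 × -7 = 1
So 44 × 18 ≡ 1 (mod 113)
The inverse is 18 mod 113 = 18
Verification: 44 × 18 = 792 = 7 × 113 + 1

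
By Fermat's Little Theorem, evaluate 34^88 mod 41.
By Fermat: 34^{40} ≡ 1 (mod 41). 88 = 2×40 + 8. So 34^{88} ≡ 34^{8} ≡ 37 (mod 41)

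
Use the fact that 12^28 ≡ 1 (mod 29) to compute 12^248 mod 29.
By Fermat: 12^{28} ≡ 1 (mod 29). 248 = 8×28 + 24. So 12^{248} ≡ 12^{24} ≡ 1 (mod 29)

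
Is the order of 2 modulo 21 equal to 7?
No, the actual order is 6, not 7.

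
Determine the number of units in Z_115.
88

Prime factorization: 115 = 5 × 23
Using the formula φ(n) = n × Π(1 - 1/p) for each prime factor p:
φ(115) = 115 × (1 - 1/5) × (1 - 1/23)
φ(115) = 88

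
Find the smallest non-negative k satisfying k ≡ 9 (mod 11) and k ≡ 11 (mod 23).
M = 11 × 23 = 253. M₁ = 23, y₁ ≡ 1 (mod 11). M₂ = 11, y₂ ≡ 21 (mod 23). k = 9×23×1 + 11×11×21 ≡ 218 (mod 253)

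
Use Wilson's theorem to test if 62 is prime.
(61)! mod 62 = 0. Since 0 ≢ -1 (mod 62), 62 is not prime.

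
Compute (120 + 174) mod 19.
9

(120 + 174) = 294
294 mod 19 = 9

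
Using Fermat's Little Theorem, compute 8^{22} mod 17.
4

By Fermat's Little Theorem, a^(p-1) ≡ 1 (mod p) for prime p and gcd(a, p) = 1
Here p = 17, so 8^16 ≡ 1 (mod 17)
We can reduce the exponent: 22 mod 16 = 6
So 8^22 ≡ 8^6 (mod 17)
Computing: 8^6 mod 17 = 4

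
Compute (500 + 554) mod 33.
31

(500 + 554) = 1054
1054 mod 33 = 31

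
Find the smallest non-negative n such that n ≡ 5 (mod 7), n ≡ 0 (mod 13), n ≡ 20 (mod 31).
299

Using the Chinese Remainder Theorem:
M = product of moduli = 2821
For equation 1: M_1 = 403, 403 ≡ 4 (mod 7), inverse of 403 mod 7 is 2 (check: 4 × 2 = 8 ≡ 1 (mod 7))
For equation 2: M_2 = 217, 217 ≡ 9 (mod 13), inverse of 217 mod 13 is 3 (check: 9 × 3 = 27 ≡ 1 (mod 13))
For equation 3: M_3 = 91, 91 ≡ 29 (mod 31), inverse of 91 mod 31 is 15 (check: 29 × 15 = 435 ≡ 1 (mod 31))
Combine: n ≡ Σ r_i×M_i×(M_i⁻¹ mod m_i) = 5×403×2 + 0×217×3 + 20×91×15 = 4030 + 0 + 27300 = 31330
31330 mod 2821 = 299
n ≡ 299 (mod 2821)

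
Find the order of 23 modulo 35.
Powers of 23 mod 35: 23^1≡23, 23^2≡4, 23^3≡22, 23^4≡16, 23^5≡18, 23^6≡29, 23^7≡2, 23^8≡11, 23^9≡8, 23^10≡9, 23^11≡32, 23^12≡1. Order = 12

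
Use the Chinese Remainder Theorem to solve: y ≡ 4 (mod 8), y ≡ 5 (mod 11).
M = 8 × 11 = 88. M₁ = 11, y₁ ≡ 3 (mod 8). M₂ = 8, y₂ ≡ 7 (mod 11). y = 4×11×3 + 5×8×7 ≡ 60 (mod 88)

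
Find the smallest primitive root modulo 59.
2

A primitive root g modulo p has order p-1 = 58
Prime divisors of 58: [2, 29]
g is a primitive root iff g^(58/q) ≢ 1 (mod 59) for each prime divisor q
Testing small values:
  g = 2: 2^29 ≡ 58, 2^2 ≡ 4 (mod 59) → none is 1, primitive root!
The smallest primitive root is 2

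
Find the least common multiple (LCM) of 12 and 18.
36

First find GCD(12, 18) using the Euclidean algorithm:
12 = 0 × 18 + 12
18 = 1 × 12 + 6
12 = 2 × 6 + 0
GCD(12, 18) = 6

LCM formula: LCM(a, b) = (a × b) / GCD(a, b)
LCM(12, 18) = (12 × 18) / 6
LCM(12, 18) = 216 / 6
LCM(12, 18) = 36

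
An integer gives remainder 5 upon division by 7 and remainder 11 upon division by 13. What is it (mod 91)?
M = 7 × 13 = 91. M₁ = 13, y₁ ≡ 6 (mod 7). M₂ = 7, y₂ ≡ 2 (mod 13). n = 5×13×6 + 11×7×2 ≡ 89 (mod 91). The smallest positive such number is 89.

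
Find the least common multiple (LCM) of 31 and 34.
1054

First find GCD(31, 34) using the Euclidean algorithm:
31 = 0 × 34 + 31
34 = 1 × 31 + 3
31 = 10 × 3 + 1
3 = 3 × 1 + 0
GCD(31, 34) = 1

LCM formula: LCM(a, b) = (a × b) / GCD(a, b)
LCM(31, 34) = (31 × 34) / 1
LCM(31, 34) = 1054 / 1
LCM(31, 34) = 1054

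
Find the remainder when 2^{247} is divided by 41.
By Fermat: 2^{40} ≡ 1 (mod 41). 247 = 6×40 + 7. So 2^{247} ≡ 2^{7} ≡ 5 (mod 41)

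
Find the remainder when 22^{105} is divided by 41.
By Fermat: 22^{40} ≡ 1 (mod 41). 105 = 2×40 + 25. So 22^{105} ≡ 22^{25} ≡ 27 (mod 41)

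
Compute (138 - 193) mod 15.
5

(138 - 193) = -55
-55 mod 15 = 5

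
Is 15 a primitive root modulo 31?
p - 1 = 30 has prime divisors 2, 3, 5. Check 15^(30/q) mod 31 for each: 15^(30/2) = 15^15 ≡ 30, 15^(30/3) = 15^10 ≡ 1, 15^(30/5) = 15^6 ≡ 16 (mod 31). Since 15^10 ≡ 1 (mod 31), the order of 15 divides 10 (in fact the order is 10) ≠ 30, so it is not a primitive root.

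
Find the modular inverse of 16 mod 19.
16^(-1) ≡ 6 (mod 19). Verification: 16 × 6 = 96 ≡ 1 (mod 19)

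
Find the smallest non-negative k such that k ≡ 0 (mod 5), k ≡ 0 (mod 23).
0

Using the Chinese Remainder Theorem:
M = product of moduli = 115
For equation 1: M_1 = 23, 23 ≡ 3 (mod 5), inverse of 23 mod 5 is 2 (check: 3 × 2 = 6 ≡ 1 (mod 5))
For equation 2: M_2 = 5, 5 ≡ 5 (mod 23), inverse of 5 mod 23 is 14 (check: 5 × 14 = 70 ≡ 1 (mod 23))
Combine: k ≡ Σ r_i×M_i×(M_i⁻¹ mod m_i) = 0×23×2 + 0×5×14 = 0 + 0 = 0
0 mod 115 = 0
k ≡ 0 (mod 115)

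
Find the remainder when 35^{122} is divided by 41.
By Fermat: 35^{40} ≡ 1 (mod 41). 122 = 3×40 + 2. So 35^{122} ≡ 35^{2} ≡ 36 (mod 41)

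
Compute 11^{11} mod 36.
23

Using successive squaring:
Binary expansion of 11: 1011
Powers of 11 mod 36 (each is the square of the previous):
  11^1 ≡ 11 (mod 36)
  11^2 ≡ 11² = 121 ≡ 13 (mod 36)
  11^4 ≡ 13² = 169 ≡ 25 (mod 36)
  11^8 ≡ 25² = 625 ≡ 13 (mod 36)
11 = 8 + 2 + 1, so 11^11 = 11^8 × 11^2 × 11^1 ≡ 13 × 13 × 11 (mod 36)
Multiplying step by step:
  13 × 13 = 169 ≡ 25 (mod 36)
  25 × 11 = 275 ≡ 23 (mod 36)
Result: 11^11 ≡ 23 (mod 36)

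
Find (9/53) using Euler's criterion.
(9/53) = 9^{26} mod 53 = 1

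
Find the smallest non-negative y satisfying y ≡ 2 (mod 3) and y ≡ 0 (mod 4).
M = 3 × 4 = 12. M₁ = 4, y₁ ≡ 1 (mod 3). M₂ = 3, y₂ ≡ 3 (mod 4). y = 2×4×1 + 0×3×3 ≡ 8 (mod 12)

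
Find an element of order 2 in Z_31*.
30 has order 2 mod 31 since 30^{2} ≡ 1 (mod 31) and no smaller power works.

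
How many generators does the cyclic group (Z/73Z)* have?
24

The number of primitive roots modulo p is φ(p-1) = φ(72)
φ(72) = 24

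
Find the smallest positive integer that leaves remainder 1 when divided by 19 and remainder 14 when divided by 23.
M = 19 × 23 = 437. M₁ = 23, y₁ ≡ 5 (mod 19). M₂ = 19, y₂ ≡ 17 (mod 23). y = 1×23×5 + 14×19×17 ≡ 267 (mod 437). The smallest positive such number is 267.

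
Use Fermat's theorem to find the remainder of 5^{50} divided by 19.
9

By Fermat's Little Theorem, a^(p-1) ≡ 1 (mod p) for prime p and gcd(a, p) = 1
Here p = 19, so 5^18 ≡ 1 (mod 19)
We can reduce the exponent: 50 mod 18 = 14
So 5^50 ≡ 5^14 (mod 19)
Computing: 5^14 mod 19 = 9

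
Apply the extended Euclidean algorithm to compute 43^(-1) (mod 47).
Extended GCD: 43(-12) + 47(11) = 1. So 43^(-1) ≡ 35 ≡ 35 (mod 47). Verify: 43 × 35 = 1505 ≡ 1 (mod 47)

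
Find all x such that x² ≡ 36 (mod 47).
The square roots of 36 mod 47 are 6 and 41. Verify: 6² = 36 ≡ 36 (mod 47)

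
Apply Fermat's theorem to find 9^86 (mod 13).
By Fermat: 9^{12} ≡ 1 (mod 13). 86 = 7×12 + 2. So 9^{86} ≡ 9^{2} ≡ 3 (mod 13)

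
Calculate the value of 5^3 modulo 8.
3 = 2 + 1 (binary 11). Repeated squaring mod 8: 5^1 ≡ 5; 5^2 ≡ 5² = 25 ≡ 1. Multiply: 5^3 = 5^2 × 5^1 ≡ 1 × 5 (mod 8): 1 × 5 = 5 ≡ 5. So 5^3 ≡ 5 (mod 8).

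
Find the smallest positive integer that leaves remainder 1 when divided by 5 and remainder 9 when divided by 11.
M = 5 × 11 = 55. M₁ = 11, y₁ ≡ 1 (mod 5). M₂ = 5, y₂ ≡ 9 (mod 11). r = 1×11×1 + 9×5×9 ≡ 31 (mod 55). The smallest positive such number is 31.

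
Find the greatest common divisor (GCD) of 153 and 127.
1

Using the Euclidean algorithm:
153 = 1 × 127 + 26
127 = 4 × 26 + 23
26 = 1 × 23 + 3
23 = 7 × 3 + 2
3 = 1 × 2 + 1
2 = 2 × 1 + 0

GCD(153, 127) = 1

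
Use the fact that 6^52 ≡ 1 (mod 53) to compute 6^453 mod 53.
By Fermat: 6^{52} ≡ 1 (mod 53). 453 = 8×52 + 37. So 6^{453} ≡ 6^{37} ≡ 25 (mod 53)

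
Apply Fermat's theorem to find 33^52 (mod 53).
By Fermat's Little Theorem, 33^{52} ≡ 1 (mod 53) since 53 is prime and gcd(33, 53) = 1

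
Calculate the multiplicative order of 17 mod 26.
Powers of 17 mod 26: 17^1≡17, 17^2≡3, 17^3≡25, 17^4≡9, 17^5≡23, 17^6≡1. Order = 6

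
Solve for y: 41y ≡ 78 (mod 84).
6

Since gcd(41, 84) = 1 divides 78, a solution exists.
Multiply both sides by the inverse of 41 mod 84:
  41^(-1) mod 84 = 41
  x ≡ 41 × 78 ≡ 3198 ≡ 6 (mod 84)
Verification: 41 × 6 = 246 = 2 × 84 + 78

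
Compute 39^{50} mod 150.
51

Using successive squaring:
Binary expansion of 50: 110010
Powers of 39 mod 150 (each is the square of the previous):
  39^1 ≡ 39 (mod 150)
  39^2 ≡ 39² = 1521 ≡ 21 (mod 150)
  39^4 ≡ 21² = 441 ≡ 141 (mod 150)
  39^8 ≡ 141² = 19881 ≡ 81 (mod 150)
  39^16 ≡ 81² = 6561 ≡ 111 (mod 150)
  39^32 ≡ 111² = 12321 ≡ 21 (mod 150)
50 = 32 + 16 + 2, so 39^50 = 39^32 × 39^16 × 39^2 ≡ 21 × 111 × 21 (mod 150)
Multiplying step by step:
  21 × 111 = 2331 ≡ 81 (mod 150)
  81 × 21 = 1701 ≡ 51 (mod 150)
Result: 39^50 ≡ 51 (mod 150)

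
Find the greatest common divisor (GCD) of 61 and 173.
1

Using the Euclidean algorithm:
61 = 0 × 173 + 61
173 = 2 × 61 + 51
61 = 1 × 51 + 10
51 = 5 × 10 + 1
10 = 10 × 1 + 0

GCD(61, 173) = 1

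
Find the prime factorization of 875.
5^3 × 7

Divide by primes starting from smallest:
875 ÷ 5 = 175
175 ÷ 5 = 35
35 ÷ 5 = 7
7 ÷ 7 = 1

875 = 5^3 × 7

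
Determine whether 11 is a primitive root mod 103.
p - 1 = 102 has prime divisors 2, 3, 17. Check 11^(102/q) mod 103 for each: 11^(102/2) = 11^51 ≡ 102, 11^(102/3) = 11^34 ≡ 56, 11^(102/17) = 11^6 ≡ 64 (mod 103). None of these is 1, so 11 has order 102 = φ(103), so it is a primitive root mod 103.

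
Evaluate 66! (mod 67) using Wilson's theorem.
By Wilson's theorem, (66)! ≡ -1 ≡ 66 (mod 67)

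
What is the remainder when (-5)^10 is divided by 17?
(-5) ≡ 12 (mod 17). 10 = 8 + 2 (binary 1010). Repeated squaring mod 17: 12^1 ≡ 12; 12^2 ≡ 12² = 144 ≡ 8; 12^4 ≡ 8² = 64 ≡ 13; 12^8 ≡ 13² = 169 ≡ 16. Multiply: (-5)^10 ≡ 12^8 × 12^2 ≡ 16 × 8 (mod 17): 16 × 8 = 128 ≡ 9. So (-5)^10 ≡ 9 (mod 17).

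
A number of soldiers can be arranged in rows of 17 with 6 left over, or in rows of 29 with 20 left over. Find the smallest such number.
M = 17 × 29 = 493. M₁ = 29, y₁ ≡ 10 (mod 17). M₂ = 17, y₂ ≡ 12 (mod 29). m = 6×29×10 + 20×17×12 ≡ 397 (mod 493). The smallest positive such number is 397.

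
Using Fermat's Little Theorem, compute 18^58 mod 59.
By Fermat's Little Theorem, 18^{58} ≡ 1 (mod 59) since 59 is prime and gcd(18, 59) = 1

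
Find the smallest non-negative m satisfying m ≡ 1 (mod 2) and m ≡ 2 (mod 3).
M = 2 × 3 = 6. M₁ = 3, y₁ ≡ 1 (mod 2). M₂ = 2, y₂ ≡ 2 (mod 3). m = 1×3×1 + 2×2×2 ≡ 5 (mod 6)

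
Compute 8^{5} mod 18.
8

Using successive squaring:
Binary expansion of 5: 101
Powers of 8 mod 18 (each is the square of the previous):
  8^1 ≡ 8 (mod 18)
  8^2 ≡ 8² = 64 ≡ 10 (mod 18)
  8^4 ≡ 10² = 100 ≡ 10 (mod 18)
5 = 4 + 1, so 8^5 = 8^4 × 8^1 ≡ 10 × 8 (mod 18)
Multiplying step by step:
  10 × 8 = 80 ≡ 8 (mod 18)
Result: 8^5 ≡ 8 (mod 18)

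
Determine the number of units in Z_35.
24

Prime factorization: 35 = 5 × 7
Using the formula φ(n) = n × Π(1 - 1/p) for each prime factor p:
φ(35) = 35 × (1 - 1/5) × (1 - 1/7)
φ(35) = 24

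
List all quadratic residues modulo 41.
QRs mod 41: {1, 2, 4, 5, 8, 9, 10, 16, 18, 20, 21, 23, 25, 31, 32, 33, 36, 37, 39, 40}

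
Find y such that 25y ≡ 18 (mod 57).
3

Since gcd(25, 57) = 1 divides 18, a solution exists.
Multiply both sides by the inverse of 25 mod 57:
  25^(-1) mod 57 = 16
  x ≡ 16 × 18 ≡ 288 ≡ 3 (mod 57)
Verification: 25 × 3 = 75 = 1 × 57 + 18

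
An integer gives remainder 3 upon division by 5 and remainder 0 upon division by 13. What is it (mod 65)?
M = 5 × 13 = 65. M₁ = 13, y₁ ≡ 2 (mod 5). M₂ = 5, y₂ ≡ 8 (mod 13). r = 3×13×2 + 0×5×8 ≡ 13 (mod 65). The smallest positive such number is 13.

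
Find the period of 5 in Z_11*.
Powers of 5 mod 11: 5^1≡5, 5^2≡3, 5^3≡4, 5^4≡9, 5^5≡1. Order = 5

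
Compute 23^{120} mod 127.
38

Using successive squaring:
Binary expansion of 120: 1111000
Powers of 23 mod 127 (each is the square of the previous):
  23^1 ≡ 23 (mod 127)
  23^2 ≡ 23² = 529 ≡ 21 (mod 127)
  23^4 ≡ 21² = 441 ≡ 60 (mod 127)
  23^8 ≡ 60² = 3600 ≡ 44 (mod 127)
  23^16 ≡ 44² = 1936 ≡ 31 (mod 127)
  23^32 ≡ 31² = 961 ≡ 72 (mod 127)
  23^64 ≡ 72² = 5184 ≡ 104 (mod 127)
120 = 64 + 32 + 16 + 8, so 23^120 = 23^64 × 23^32 × 23^16 × 23^8 ≡ 104 × 72 × 31 × 44 (mod 127)
Multiplying step by step:
  104 × 72 = 7488 ≡ 122 (mod 127)
  122 × 31 = 3782 ≡ 99 (mod 127)
  99 × 44 = 4356 ≡ 38 (mod 127)
Result: 23^120 ≡ 38 (mod 127)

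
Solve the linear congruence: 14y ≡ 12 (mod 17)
13

Since gcd(14, 17) = 1 divides 12, a solution exists.
Multiply both sides by the inverse of 14 mod 17:
  14^(-1) mod 17 = 11
  x ≡ 11 × 12 ≡ 132 ≡ 13 (mod 17)
Verification: 14 × 13 = 182 = 10 × 17 + 12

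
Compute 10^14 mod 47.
Using repeated squaring. 14 = 8 + 4 + 2 (binary 1110). Repeated squaring mod 47: 10^1 ≡ 10; 10^2 ≡ 10² = 100 ≡ 6; 10^4 ≡ 6² = 36 ≡ 36; 10^8 ≡ 36² = 1296 ≡ 27. Multiply: 10^14 = 10^8 × 10^4 × 10^2 ≡ 27 × 36 × 6 (mod 47): 27 × 36 = 972 ≡ 32; 32 × 6 = 192 ≡ 4. So 10^14 ≡ 4 (mod 47).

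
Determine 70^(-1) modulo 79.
70^(-1) ≡ 35 (mod 79). Verification: 70 × 35 = 2450 ≡ 1 (mod 79)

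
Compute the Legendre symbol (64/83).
(64/83) = 64^{41} mod 83 = 1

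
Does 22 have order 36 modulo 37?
p - 1 = 36 has prime divisors 2, 3. Check 22^(36/q) mod 37 for each: 22^(36/2) = 22^18 ≡ 36, 22^(36/3) = 22^12 ≡ 26 (mod 37). None of these is 1, so 22 has order 36 = φ(37), so it is a primitive root mod 37.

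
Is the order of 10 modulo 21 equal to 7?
No, the actual order is 6, not 7.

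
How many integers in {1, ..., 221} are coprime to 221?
192

Prime factorization: 221 = 13 × 17
Using the formula φ(n) = n × Π(1 - 1/p) for each prime factor p:
φ(221) = 221 × (1 - 1/13) × (1 - 1/17)
φ(221) = 192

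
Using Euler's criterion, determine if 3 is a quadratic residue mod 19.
By Euler's criterion: 3^{9} ≡ 18 (mod 19). Since this equals -1 (≡ 18), 3 is not a QR.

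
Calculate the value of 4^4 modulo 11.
4 = 4 (binary 100). Repeated squaring mod 11: 4^1 ≡ 4; 4^2 ≡ 4² = 16 ≡ 5; 4^4 ≡ 5² = 25 ≡ 3. So 4^4 ≡ 3 (mod 11).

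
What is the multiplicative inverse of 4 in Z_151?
4^(-1) ≡ 38 (mod 151). Verification: 4 × 38 = 152 ≡ 1 (mod 151)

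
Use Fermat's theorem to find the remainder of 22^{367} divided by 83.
6

By Fermat's Little Theorem, a^(p-1) ≡ 1 (mod p) for prime p and gcd(a, p) = 1
Here p = 83, so 22^82 ≡ 1 (mod 83)
We can reduce the exponent: 367 mod 82 = 39
So 22^367 ≡ 22^39 (mod 83)
Computing: 22^39 mod 83 = 6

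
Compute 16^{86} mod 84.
4

Using successive squaring:
Binary expansion of 86: 1010110
Powers of 16 mod 84 (each is the square of the previous):
  16^1 ≡ 16 (mod 84)
  16^2 ≡ 16² = 256 ≡ 4 (mod 84)
  16^4 ≡ 4² = 16 ≡ 16 (mod 84)
  16^8 ≡ 16² = 256 ≡ 4 (mod 84)
  16^16 ≡ 4² = 16 ≡ 16 (mod 84)
  16^32 ≡ 16² = 256 ≡ 4 (mod 84)
  16^64 ≡ 4² = 16 ≡ 16 (mod 84)
86 = 64 + 16 + 4 + 2, so 16^86 = 16^64 × 16^16 × 16^4 × 16^2 ≡ 16 × 16 × 16 × 4 (mod 84)
Multiplying step by step:
  16 × 16 = 256 ≡ 4 (mod 84)
  4 × 16 = 64 ≡ 64 (mod 84)
  64 × 4 = 256 ≡ 4 (mod 84)
Result: 16^86 ≡ 4 (mod 84)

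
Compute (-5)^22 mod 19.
Using Fermat: (-5)^{18} ≡ 1 (mod 19). 22 ≡ 4 (mod 18). So (-5)^{22} ≡ (-5)^{4} ≡ 17 (mod 19)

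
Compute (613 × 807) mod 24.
3

(613 × 807) = 494691
494691 mod 24 = 3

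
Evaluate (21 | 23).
(21/23) = 21^{11} mod 23 = -1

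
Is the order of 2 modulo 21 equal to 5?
No, the actual order is 6, not 5.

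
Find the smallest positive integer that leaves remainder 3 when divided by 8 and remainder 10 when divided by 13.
M = 8 × 13 = 104. M₁ = 13, y₁ ≡ 5 (mod 8). M₂ = 8, y₂ ≡ 5 (mod 13). x = 3×13×5 + 10×8×5 ≡ 75 (mod 104). The smallest positive such number is 75.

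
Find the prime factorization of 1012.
2^2 × 11 × 23

Divide by primes starting from smallest:
1012 ÷ 2 = 506
506 ÷ 2 = 253
253 ÷ 11 = 23
23 ÷ 23 = 1

1012 = 2^2 × 11 × 23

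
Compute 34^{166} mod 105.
1

Using successive squaring:
Binary expansion of 166: 10100110
Powers of 34 mod 105 (each is the square of the previous):
  34^1 ≡ 34 (mod 105)
  34^2 ≡ 34² = 1156 ≡ 1 (mod 105)
  34^4 ≡ 1² = 1 ≡ 1 (mod 105)
  34^8 ≡ 1² = 1 ≡ 1 (mod 105)
  34^16 ≡ 1² = 1 ≡ 1 (mod 105)
  34^32 ≡ 1² = 1 ≡ 1 (mod 105)
  34^64 ≡ 1² = 1 ≡ 1 (mod 105)
  34^128 ≡ 1² = 1 ≡ 1 (mod 105)
166 = 128 + 32 + 4 + 2, so 34^166 = 34^128 × 34^32 × 34^4 × 34^2 ≡ 1 × 1 × 1 × 1 (mod 105)
Multiplying step by step:
  1 × 1 = 1 ≡ 1 (mod 105)
  1 × 1 = 1 ≡ 1 (mod 105)
  1 × 1 = 1 ≡ 1 (mod 105)
Result: 34^166 ≡ 1 (mod 105)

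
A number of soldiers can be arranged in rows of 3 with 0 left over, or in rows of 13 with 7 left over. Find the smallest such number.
M = 3 × 13 = 39. M₁ = 13, y₁ ≡ 1 (mod 3). M₂ = 3, y₂ ≡ 9 (mod 13). m = 0×13×1 + 7×3×9 ≡ 33 (mod 39). The smallest positive such number is 33.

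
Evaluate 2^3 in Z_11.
3 = 2 + 1 (binary 11). Repeated squaring mod 11: 2^1 ≡ 2; 2^2 ≡ 2² = 4 ≡ 4. Multiply: 2^3 = 2^2 × 2^1 ≡ 4 × 2 (mod 11): 4 × 2 = 8 ≡ 8. So 2^3 ≡ 8 (mod 11).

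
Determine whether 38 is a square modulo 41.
By Euler's criterion: 38^{20} ≡ 40 (mod 41). Since this equals -1 (≡ 40), 38 is not a QR.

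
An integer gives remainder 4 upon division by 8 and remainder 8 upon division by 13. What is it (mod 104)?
M = 8 × 13 = 104. M₁ = 13, y₁ ≡ 5 (mod 8). M₂ = 8, y₂ ≡ 5 (mod 13). t = 4×13×5 + 8×8×5 ≡ 60 (mod 104). The smallest positive such number is 60.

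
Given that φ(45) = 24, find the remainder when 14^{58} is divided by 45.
By Euler: 14^{24} ≡ 1 (mod 45) since gcd(14, 45) = 1. 58 = 2×24 + 10. So 14^{58} ≡ 14^{10} ≡ 31 (mod 45)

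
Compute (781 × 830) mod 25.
5

(781 × 830) = 648230
648230 mod 25 = 5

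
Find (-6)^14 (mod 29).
Using repeated squaring. (-6) ≡ 23 (mod 29). 14 = 8 + 4 + 2 (binary 1110). Repeated squaring mod 29: 23^1 ≡ 23; 23^2 ≡ 23² = 529 ≡ 7; 23^4 ≡ 7² = 49 ≡ 20; 23^8 ≡ 20² = 400 ≡ 23. Multiply: (-6)^14 ≡ 23^8 × 23^4 × 23^2 ≡ 23 × 20 × 7 (mod 29): 23 × 20 = 460 ≡ 25; 25 × 7 = 175 ≡ 1. So (-6)^14 ≡ 1 (mod 29).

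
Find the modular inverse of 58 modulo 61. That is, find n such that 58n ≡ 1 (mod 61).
20

Using Extended Euclidean Algorithm:
gcd(58, 61) = 1
Bezout coefficients: 58 × 20 + 61 × -19 = 1
So 58 × 20 ≡ 1 (mod 61)
The inverse is 20 mod 61 = 20
Verification: 58 × 20 = 1160 = 19 × 61 + 1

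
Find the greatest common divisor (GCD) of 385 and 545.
5

Using the Euclidean algorithm:
385 = 0 × 545 + 385
545 = 1 × 385 + 160
385 = 2 × 160 + 65
160 = 2 × 65 + 30
65 = 2 × 30 + 5
30 = 6 × 5 + 0

GCD(385, 545) = 5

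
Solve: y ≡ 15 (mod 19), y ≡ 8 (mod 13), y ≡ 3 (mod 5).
M = 19 × 13 × 5 = 1235. M₁ = 65, y₁ ≡ 12 (mod 19). M₂ = 95, y₂ ≡ 10 (mod 13). M₃ = 247, y₃ ≡ 3 (mod 5). y = 15×65×12 + 8×95×10 + 3×247×3 ≡ 528 (mod 1235)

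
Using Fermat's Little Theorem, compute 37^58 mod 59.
By Fermat's Little Theorem, 37^{58} ≡ 1 (mod 59) since 59 is prime and gcd(37, 59) = 1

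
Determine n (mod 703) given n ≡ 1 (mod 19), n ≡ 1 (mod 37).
1

Using the Chinese Remainder Theorem:
M = product of moduli = 703
For equation 1: M_1 = 37, 37 ≡ 18 (mod 19), inverse of 37 mod 19 is 18 (check: 18 × 18 = 324 ≡ 1 (mod 19))
For equation 2: M_2 = 19, 19 ≡ 19 (mod 37), inverse of 19 mod 37 is 2 (check: 19 × 2 = 38 ≡ 1 (mod 37))
Combine: n ≡ Σ r_i×M_i×(M_i⁻¹ mod m_i) = 1×37×18 + 1×19×2 = 666 + 38 = 704
704 mod 703 = 1
n ≡ 1 (mod 703)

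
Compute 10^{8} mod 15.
10

Using successive squaring:
Binary expansion of 8: 1000
Powers of 10 mod 15 (each is the square of the previous):
  10^1 ≡ 10 (mod 15)
  10^2 ≡ 10² = 100 ≡ 10 (mod 15)
  10^4 ≡ 10² = 100 ≡ 10 (mod 15)
  10^8 ≡ 10² = 100 ≡ 10 (mod 15)
8 is a power of 2, so 10^8 is the last square: ≡ 10 (mod 15)
Result: 10^8 ≡ 10 (mod 15)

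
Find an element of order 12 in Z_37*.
8 has order 12 mod 37 since 8^{12} ≡ 1 (mod 37) and no smaller power works.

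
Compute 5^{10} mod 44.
1

Using successive squaring:
Binary expansion of 10: 1010
Powers of 5 mod 44 (each is the square of the previous):
  5^1 ≡ 5 (mod 44)
  5^2 ≡ 5² = 25 ≡ 25 (mod 44)
  5^4 ≡ 25² = 625 ≡ 9 (mod 44)
  5^8 ≡ 9² = 81 ≡ 37 (mod 44)
10 = 8 + 2, so 5^10 = 5^8 × 5^2 ≡ 37 × 25 (mod 44)
Multiplying step by step:
  37 × 25 = 925 ≡ 1 (mod 44)
Result: 5^10 ≡ 1 (mod 44)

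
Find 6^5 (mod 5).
6 ≡ 1 (mod 5). 5 = 4 + 1 (binary 101). Repeated squaring mod 5: 1^1 ≡ 1; 1^2 ≡ 1² = 1 ≡ 1; 1^4 ≡ 1² = 1 ≡ 1. Multiply: 6^5 ≡ 1^4 × 1^1 ≡ 1 × 1 (mod 5): 1 × 1 = 1 ≡ 1. So 6^5 ≡ 1 (mod 5).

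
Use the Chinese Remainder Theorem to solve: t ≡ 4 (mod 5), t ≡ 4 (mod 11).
M = 5 × 11 = 55. M₁ = 11, y₁ ≡ 1 (mod 5). M₂ = 5, y₂ ≡ 9 (mod 11). t = 4×11×1 + 4×5×9 ≡ 4 (mod 55)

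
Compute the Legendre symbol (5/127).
(5/127) = 5^{63} mod 127 = -1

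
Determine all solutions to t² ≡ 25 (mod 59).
The square roots of 25 mod 59 are 5 and 54. Verify: 5² = 25 ≡ 25 (mod 59)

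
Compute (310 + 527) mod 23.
9

(310 + 527) = 837
837 mod 23 = 9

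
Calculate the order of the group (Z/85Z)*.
64

Prime factorization: 85 = 5 × 17
Using the formula φ(n) = n × Π(1 - 1/p) for each prime factor p:
φ(85) = 85 × (1 - 1/5) × (1 - 1/17)
φ(85) = 64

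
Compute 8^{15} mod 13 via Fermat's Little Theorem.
5

By Fermat's Little Theorem, a^(p-1) ≡ 1 (mod p) for prime p and gcd(a, p) = 1
Here p = 13, so 8^12 ≡ 1 (mod 13)
We can reduce the exponent: 15 mod 12 = 3
So 8^15 ≡ 8^3 (mod 13)
Computing: 8^3 mod 13 = 5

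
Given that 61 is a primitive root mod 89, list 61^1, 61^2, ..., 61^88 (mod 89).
g^1, g^2, ..., g^{88} mod 89: {61, 72, 31, 22, 7, 71, 59, 39, 65, 49, 52, 57, 6, 10, 76, 8, 43, 42, 70, 87, 56, 34, 27, 45, 75, 36, 60, 11, 48, 80, 74, 64, 77, 69, 26, 73, 3, 5, 38, 4, 66, 21, 35, 88, 28, 17, 58, 67, 82, 18, 30, 50, 24, 40, 37, 32, 83, 79, 13, 81, 46, 47, 19, 2, 33, 55, 62, 44, 14, 53, 29, 78, 41, 9, 15, 25, 12, 20, 63, 16, 86, 84, 51, 85, 23, 68, 54, 1}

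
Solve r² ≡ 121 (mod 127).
The square roots of 121 mod 127 are 11 and 116. Verify: 11² = 121 ≡ 121 (mod 127)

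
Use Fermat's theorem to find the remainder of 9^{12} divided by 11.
4

By Fermat's Little Theorem, a^(p-1) ≡ 1 (mod p) for prime p and gcd(a, p) = 1
Here p = 11, so 9^10 ≡ 1 (mod 11)
We can reduce the exponent: 12 mod 10 = 2
So 9^12 ≡ 9^2 (mod 11)
Computing: 9^2 mod 11 = 4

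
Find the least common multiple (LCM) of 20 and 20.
20

First find GCD(20, 20) using the Euclidean algorithm:
20 = 1 × 20 + 0
GCD(20, 20) = 20

LCM formula: LCM(a, b) = (a × b) / GCD(a, b)
LCM(20, 20) = (20 × 20) / 20
LCM(20, 20) = 400 / 20
LCM(20, 20) = 20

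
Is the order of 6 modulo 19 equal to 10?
No, the actual order is 9, not 10.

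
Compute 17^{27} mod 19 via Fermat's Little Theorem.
1

By Fermat's Little Theorem, a^(p-1) ≡ 1 (mod p) for prime p and gcd(a, p) = 1
Here p = 19, so 17^18 ≡ 1 (mod 19)
We can reduce the exponent: 27 mod 18 = 9
So 17^27 ≡ 17^9 (mod 19)
Computing: 17^9 mod 19 = 1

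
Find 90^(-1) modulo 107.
44

Using Extended Euclidean Algorithm:
gcd(90, 107) = 1
Bezout coefficients: 90 × 44 + 107 × -37 = 1
So 90 × 44 ≡ 1 (mod 107)
The inverse is 44 mod 107 = 44
Verification: 90 × 44 = 3960 = 37 × 107 + 1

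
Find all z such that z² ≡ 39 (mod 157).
The square roots of 39 mod 157 are 14 and 143. Verify: 14² = 196 ≡ 39 (mod 157)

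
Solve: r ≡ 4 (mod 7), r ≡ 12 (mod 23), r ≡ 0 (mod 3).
M = 7 × 23 × 3 = 483. M₁ = 69, y₁ ≡ 6 (mod 7). M₂ = 21, y₂ ≡ 11 (mod 23). M₃ = 161, y₃ ≡ 2 (mod 3). r = 4×69×6 + 12×21×11 + 0×161×2 ≡ 81 (mod 483)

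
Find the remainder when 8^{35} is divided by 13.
By Fermat: 8^{12} ≡ 1 (mod 13). 35 = 2×12 + 11. So 8^{35} ≡ 8^{11} ≡ 5 (mod 13)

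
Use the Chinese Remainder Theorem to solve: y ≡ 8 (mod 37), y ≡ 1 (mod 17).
341

Using the Chinese Remainder Theorem:
M = product of moduli = 629
For equation 1: M_1 = 17, 17 ≡ 17 (mod 37), inverse of 17 mod 37 is 24 (check: 17 × 24 = 408 ≡ 1 (mod 37))
For equation 2: M_2 = 37, 37 ≡ 3 (mod 17), inverse of 37 mod 17 is 6 (check: 3 × 6 = 18 ≡ 1 (mod 17))
Combine: y ≡ Σ r_i×M_i×(M_i⁻¹ mod m_i) = 8×17×24 + 1×37×6 = 3264 + 222 = 3486
3486 mod 629 = 341
y ≡ 341 (mod 629)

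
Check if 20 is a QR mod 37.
By Euler's criterion: 20^{18} ≡ 36 (mod 37). Since this equals -1 (≡ 36), 20 is not a QR.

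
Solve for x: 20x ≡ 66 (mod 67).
10

Since gcd(20, 67) = 1 divides 66, a solution exists.
Multiply both sides by the inverse of 20 mod 67:
  20^(-1) mod 67 = 57
  x ≡ 57 × 66 ≡ 3762 ≡ 10 (mod 67)
Verification: 20 × 10 = 200 = 2 × 67 + 66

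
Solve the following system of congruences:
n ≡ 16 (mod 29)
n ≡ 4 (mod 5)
74

Using the Chinese Remainder Theorem:
M = product of moduli = 145
For equation 1: M_1 = 5, 5 ≡ 5 (mod 29), inverse of 5 mod 29 is 6 (check: 5 × 6 = 30 ≡ 1 (mod 29))
For equation 2: M_2 = 29, 29 ≡ 4 (mod 5), inverse of 29 mod 5 is 4 (check: 4 × 4 = 16 ≡ 1 (mod 5))
Combine: n ≡ Σ r_i×M_i×(M_i⁻¹ mod m_i) = 16×5×6 + 4×29×4 = 480 + 464 = 944
944 mod 145 = 74
n ≡ 74 (mod 145)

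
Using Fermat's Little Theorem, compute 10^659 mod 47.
By Fermat: 10^{46} ≡ 1 (mod 47). 659 ≡ 15 (mod 46). So 10^{659} ≡ 10^{15} ≡ 40 (mod 47)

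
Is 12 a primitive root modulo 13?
p - 1 = 12 has prime divisors 2, 3. Check 12^(12/q) mod 13 for each: 12^(12/2) = 12^6 ≡ 1, 12^(12/3) = 12^4 ≡ 1 (mod 13). Since 12^6 ≡ 1 (mod 13), the order of 12 divides 6 (in fact the order is 2) ≠ 12, so it is not a primitive root.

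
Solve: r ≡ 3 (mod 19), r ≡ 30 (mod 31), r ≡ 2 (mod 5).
M = 19 × 31 × 5 = 2945. M₁ = 155, y₁ ≡ 13 (mod 19). M₂ = 95, y₂ ≡ 16 (mod 31). M₃ = 589, y₃ ≡ 4 (mod 5). r = 3×155×13 + 30×95×16 + 2×589×4 ≡ 402 (mod 2945)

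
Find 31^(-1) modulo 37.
6

Using Extended Euclidean Algorithm:
gcd(31, 37) = 1
Bezout coefficients: 31 × 6 + 37 × -5 = 1
So 31 × 6 ≡ 1 (mod 37)
The inverse is 6 mod 37 = 6
Verification: 31 × 6 = 186 = 5 × 37 + 1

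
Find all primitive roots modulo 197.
Primitive roots mod 197: {2, 3, 5, 8, 11, 12, 13, 17, 18, 21, 27, 30, 31, 32, 35, 38, 44, 45, 46, 48, 50, 52, 56, 57, 58, 66, 67, 71, 72, 73, 74, 75, 78, 79, 80, 82, 86, 89, 91, 94, 95, 98, 99, 102, 103, 106, 108, 111, 115, 117, 118, 119, 122, 123, 124, 125, 126, 130, 131, 139, 140, 141, 145, 147, 149, 151, 152, 153, 159, 162, 165, 166, 167, 170, 176, 179, 180, 184, 185, 186, 189, 192, 194, 195}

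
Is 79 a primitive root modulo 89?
p - 1 = 88 has prime divisors 2, 11. Check 79^(88/q) mod 89 for each: 79^(88/2) = 79^44 ≡ 1, 79^(88/11) = 79^8 ≡ 45 (mod 89). Since 79^44 ≡ 1 (mod 89), the order of 79 divides 44 (in fact the order is 44) ≠ 88, so it is not a primitive root.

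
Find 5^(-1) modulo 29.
6

Using Extended Euclidean Algorithm:
gcd(5, 29) = 1
Bezout coefficients: 5 × 6 + 29 × -1 = 1
So 5 × 6 ≡ 1 (mod 29)
The inverse is 6 mod 29 = 6
Verification: 5 × 6 = 30 = 1 × 29 + 1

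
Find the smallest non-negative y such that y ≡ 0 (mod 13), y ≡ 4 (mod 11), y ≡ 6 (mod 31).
1742

Using the Chinese Remainder Theorem:
M = product of moduli = 4433
For equation 1: M_1 = 341, 341 ≡ 3 (mod 13), inverse of 341 mod 13 is 9 (check: 3 × 9 = 27 ≡ 1 (mod 13))
For equation 2: M_2 = 403, 403 ≡ 7 (mod 11), inverse of 403 mod 11 is 8 (check: 7 × 8 = 56 ≡ 1 (mod 11))
For equation 3: M_3 = 143, 143 ≡ 19 (mod 31), inverse of 143 mod 31 is 18 (check: 19 × 18 = 342 ≡ 1 (mod 31))
Combine: y ≡ Σ r_i×M_i×(M_i⁻¹ mod m_i) = 0×341×9 + 4×403×8 + 6×143×18 = 0 + 12896 + 15444 = 28340
28340 mod 4433 = 1742
y ≡ 1742 (mod 4433)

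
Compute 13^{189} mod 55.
28

Using successive squaring:
Binary expansion of 189: 10111101
Powers of 13 mod 55 (each is the square of the previous):
  13^1 ≡ 13 (mod 55)
  13^2 ≡ 13² = 169 ≡ 4 (mod 55)
  13^4 ≡ 4² = 16 ≡ 16 (mod 55)
  13^8 ≡ 16² = 256 ≡ 36 (mod 55)
  13^16 ≡ 36² = 1296 ≡ 31 (mod 55)
  13^32 ≡ 31² = 961 ≡ 26 (mod 55)
  13^64 ≡ 26² = 676 ≡ 16 (mod 55)
  13^128 ≡ 16² = 256 ≡ 36 (mod 55)
189 = 128 + 32 + 16 + 8 + 4 + 1, so 13^189 = 13^128 × 13^32 × 13^16 × 13^8 × 13^4 × 13^1 ≡ 36 × 26 × 31 × 36 × 16 × 13 (mod 55)
Multiplying step by step:
  36 × 26 = 936 ≡ 1 (mod 55)
  1 × 31 = 31 ≡ 31 (mod 55)
  31 × 36 = 1116 ≡ 16 (mod 55)
  16 × 16 = 256 ≡ 36 (mod 55)
  36 × 13 = 468 ≡ 28 (mod 55)
Result: 13^189 ≡ 28 (mod 55)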